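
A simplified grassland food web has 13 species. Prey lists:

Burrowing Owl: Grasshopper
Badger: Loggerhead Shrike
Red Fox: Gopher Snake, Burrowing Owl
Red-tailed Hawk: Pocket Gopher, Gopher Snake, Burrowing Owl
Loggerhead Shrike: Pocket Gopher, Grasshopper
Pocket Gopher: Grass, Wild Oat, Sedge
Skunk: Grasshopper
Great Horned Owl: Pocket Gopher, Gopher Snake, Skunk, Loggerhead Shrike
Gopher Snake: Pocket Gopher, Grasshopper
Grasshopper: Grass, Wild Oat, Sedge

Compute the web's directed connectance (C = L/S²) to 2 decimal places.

C = 0.13

The web has S = 13 species and L = 22 feeding links.
C = L / S² = 22 / 169 = 0.1302 ≈ 0.13.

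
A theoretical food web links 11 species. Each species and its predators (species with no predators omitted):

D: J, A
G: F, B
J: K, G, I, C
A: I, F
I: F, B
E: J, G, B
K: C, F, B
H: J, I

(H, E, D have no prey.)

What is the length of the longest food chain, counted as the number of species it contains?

One longest chain: H → J → K → C.
It has 4 species and 3 links.

4 species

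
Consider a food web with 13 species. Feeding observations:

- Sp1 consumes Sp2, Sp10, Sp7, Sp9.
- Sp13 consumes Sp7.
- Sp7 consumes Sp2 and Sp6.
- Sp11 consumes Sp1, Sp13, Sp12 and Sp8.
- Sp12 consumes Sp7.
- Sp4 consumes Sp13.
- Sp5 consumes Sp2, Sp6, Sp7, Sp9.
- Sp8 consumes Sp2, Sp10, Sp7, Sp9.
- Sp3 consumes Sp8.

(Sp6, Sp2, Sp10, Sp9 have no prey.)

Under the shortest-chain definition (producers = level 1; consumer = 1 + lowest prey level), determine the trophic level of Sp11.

Sp2 is a producer → level 1.
Sp1 eats Sp2 → level 2.
Sp11 eats Sp1 → level 3.
No prey of Sp11 is below level 2, so 3 is the minimum.

Trophic level 3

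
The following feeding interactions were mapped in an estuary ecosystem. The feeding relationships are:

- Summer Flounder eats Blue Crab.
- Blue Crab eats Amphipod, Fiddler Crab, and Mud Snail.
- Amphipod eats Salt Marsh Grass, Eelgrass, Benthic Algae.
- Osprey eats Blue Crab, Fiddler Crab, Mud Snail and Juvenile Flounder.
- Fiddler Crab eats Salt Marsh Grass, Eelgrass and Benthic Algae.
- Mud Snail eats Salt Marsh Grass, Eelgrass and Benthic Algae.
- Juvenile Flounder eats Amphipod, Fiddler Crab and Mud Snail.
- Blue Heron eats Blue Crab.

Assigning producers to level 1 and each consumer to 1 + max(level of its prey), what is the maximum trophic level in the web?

4

Producers (level 1): Benthic Algae, Salt Marsh Grass, Eelgrass.
Benthic Algae → Fiddler Crab → Juvenile Flounder → Osprey gives Osprey level 4.
No species has a prey at level 4, so no species reaches level 5.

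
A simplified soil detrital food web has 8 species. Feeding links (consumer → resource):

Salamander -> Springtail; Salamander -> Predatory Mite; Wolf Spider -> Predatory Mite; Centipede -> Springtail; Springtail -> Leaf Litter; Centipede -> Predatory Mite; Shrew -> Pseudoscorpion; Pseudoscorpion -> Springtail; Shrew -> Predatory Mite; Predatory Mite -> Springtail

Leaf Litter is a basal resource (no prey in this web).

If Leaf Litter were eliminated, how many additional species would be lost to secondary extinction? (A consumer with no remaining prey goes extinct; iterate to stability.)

7

Remove Leaf Litter.
Round 1: Springtail (all prey gone) → extinct.
Round 2: Predatory Mite (all prey gone), Pseudoscorpion (all prey gone) → extinct.
Round 3: Shrew (all prey gone), Salamander (all prey gone), Centipede (all prey gone), Wolf Spider (all prey gone) → extinct.
No further losses. Total secondary extinctions: 7.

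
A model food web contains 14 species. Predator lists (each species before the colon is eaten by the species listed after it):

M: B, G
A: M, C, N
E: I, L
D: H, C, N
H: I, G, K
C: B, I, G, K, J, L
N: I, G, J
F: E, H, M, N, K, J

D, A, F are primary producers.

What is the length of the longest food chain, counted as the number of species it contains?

One longest chain: A → M → B.
It has 3 species and 2 links.

3 species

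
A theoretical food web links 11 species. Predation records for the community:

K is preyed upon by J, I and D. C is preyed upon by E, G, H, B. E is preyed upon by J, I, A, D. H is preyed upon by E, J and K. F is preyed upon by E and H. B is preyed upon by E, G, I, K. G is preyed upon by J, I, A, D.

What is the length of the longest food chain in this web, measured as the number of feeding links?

3 links

One longest chain: C → H → E → I.
It has 4 species and 3 links.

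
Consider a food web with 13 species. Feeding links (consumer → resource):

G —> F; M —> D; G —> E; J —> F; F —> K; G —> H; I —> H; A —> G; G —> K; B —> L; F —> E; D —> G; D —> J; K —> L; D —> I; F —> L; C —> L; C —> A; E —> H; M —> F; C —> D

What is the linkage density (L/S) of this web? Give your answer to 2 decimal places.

L/S = 1.62

There are L = 21 links among S = 13 species.
L/S = 21/13 = 1.6154 ≈ 1.62.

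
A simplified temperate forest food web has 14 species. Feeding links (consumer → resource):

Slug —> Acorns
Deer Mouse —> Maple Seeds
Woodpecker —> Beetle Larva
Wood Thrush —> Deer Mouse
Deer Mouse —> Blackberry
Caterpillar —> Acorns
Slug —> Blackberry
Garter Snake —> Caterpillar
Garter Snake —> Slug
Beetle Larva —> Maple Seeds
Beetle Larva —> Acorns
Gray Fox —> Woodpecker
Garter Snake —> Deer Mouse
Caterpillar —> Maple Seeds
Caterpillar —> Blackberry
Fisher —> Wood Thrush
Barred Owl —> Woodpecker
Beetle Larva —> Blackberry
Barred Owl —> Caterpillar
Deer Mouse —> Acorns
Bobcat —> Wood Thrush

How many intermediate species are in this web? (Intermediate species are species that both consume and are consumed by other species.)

6

Intermediate species (has both prey and predators): Deer Mouse, Slug, Caterpillar, Beetle Larva, Wood Thrush, Woodpecker.
Count: 6.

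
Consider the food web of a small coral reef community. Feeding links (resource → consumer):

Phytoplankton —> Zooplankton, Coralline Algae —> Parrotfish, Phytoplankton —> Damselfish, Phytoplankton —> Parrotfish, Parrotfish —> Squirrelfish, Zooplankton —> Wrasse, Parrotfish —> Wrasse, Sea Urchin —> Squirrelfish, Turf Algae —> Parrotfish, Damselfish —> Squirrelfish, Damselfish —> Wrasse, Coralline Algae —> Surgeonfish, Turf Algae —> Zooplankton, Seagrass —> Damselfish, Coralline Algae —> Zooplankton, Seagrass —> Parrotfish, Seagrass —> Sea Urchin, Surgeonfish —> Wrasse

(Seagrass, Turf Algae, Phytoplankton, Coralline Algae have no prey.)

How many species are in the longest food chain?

3 species

One longest chain: Seagrass → Sea Urchin → Squirrelfish.
It has 3 species and 2 links.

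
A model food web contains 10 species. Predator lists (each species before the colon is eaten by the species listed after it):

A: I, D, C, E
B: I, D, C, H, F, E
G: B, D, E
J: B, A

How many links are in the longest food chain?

2 links

One longest chain: J → B → I.
It has 3 species and 2 links.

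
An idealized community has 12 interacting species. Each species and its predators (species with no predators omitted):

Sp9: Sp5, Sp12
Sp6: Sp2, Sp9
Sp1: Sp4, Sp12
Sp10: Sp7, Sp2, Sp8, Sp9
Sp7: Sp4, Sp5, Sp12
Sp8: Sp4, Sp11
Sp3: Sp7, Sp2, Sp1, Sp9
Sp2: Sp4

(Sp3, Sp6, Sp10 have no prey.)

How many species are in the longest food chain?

3 species

One longest chain: Sp3 → Sp7 → Sp4.
It has 3 species and 2 links.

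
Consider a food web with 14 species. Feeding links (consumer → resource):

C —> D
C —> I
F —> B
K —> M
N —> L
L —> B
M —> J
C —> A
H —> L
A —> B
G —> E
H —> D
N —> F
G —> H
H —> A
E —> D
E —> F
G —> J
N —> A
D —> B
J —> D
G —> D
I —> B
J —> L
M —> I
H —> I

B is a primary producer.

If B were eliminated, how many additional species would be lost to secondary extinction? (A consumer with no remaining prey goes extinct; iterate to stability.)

13

Remove B.
Round 1: D (all prey gone), L (all prey gone), A (all prey gone), I (all prey gone), F (all prey gone) → extinct.
Round 2: C (all prey gone), J (all prey gone), H (all prey gone), N (all prey gone), E (all prey gone) → extinct.
Round 3: G (all prey gone), M (all prey gone) → extinct.
Round 4: K (all prey gone) → extinct.
No further losses. Total secondary extinctions: 13.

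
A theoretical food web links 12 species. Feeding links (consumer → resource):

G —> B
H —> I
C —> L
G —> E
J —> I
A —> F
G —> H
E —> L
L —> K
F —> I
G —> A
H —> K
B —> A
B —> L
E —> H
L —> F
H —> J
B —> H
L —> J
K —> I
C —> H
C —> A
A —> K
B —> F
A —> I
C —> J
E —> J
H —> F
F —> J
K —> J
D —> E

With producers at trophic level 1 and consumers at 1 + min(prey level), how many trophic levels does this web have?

Producers (level 1): I.
Following each consumer down to its lowest-level prey: I → J → E → D (levels 1 through 4).
All prey of D (E 3) are at level 3 or above, so D is at level 1 + 3 = 4.
Every consumer has at least one prey at level 3 or below, so none exceeds level 4.

4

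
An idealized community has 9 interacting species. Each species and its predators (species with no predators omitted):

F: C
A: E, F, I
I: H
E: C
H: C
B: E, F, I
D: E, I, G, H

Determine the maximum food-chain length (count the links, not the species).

One longest chain: B → I → H → C.
It has 4 species and 3 links.

3 links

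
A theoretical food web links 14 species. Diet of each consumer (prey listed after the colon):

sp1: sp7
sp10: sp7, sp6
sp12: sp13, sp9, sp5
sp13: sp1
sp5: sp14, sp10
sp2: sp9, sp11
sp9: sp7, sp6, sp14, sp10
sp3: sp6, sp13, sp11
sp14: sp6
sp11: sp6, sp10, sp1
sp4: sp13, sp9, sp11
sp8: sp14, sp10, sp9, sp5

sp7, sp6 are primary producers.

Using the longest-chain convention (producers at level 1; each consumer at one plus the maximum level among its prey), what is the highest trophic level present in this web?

4

Producers (level 1): sp7, sp6.
sp7 → sp1 → sp13 → sp4 gives sp4 level 4.
No species has a prey at level 4, so no species reaches level 5.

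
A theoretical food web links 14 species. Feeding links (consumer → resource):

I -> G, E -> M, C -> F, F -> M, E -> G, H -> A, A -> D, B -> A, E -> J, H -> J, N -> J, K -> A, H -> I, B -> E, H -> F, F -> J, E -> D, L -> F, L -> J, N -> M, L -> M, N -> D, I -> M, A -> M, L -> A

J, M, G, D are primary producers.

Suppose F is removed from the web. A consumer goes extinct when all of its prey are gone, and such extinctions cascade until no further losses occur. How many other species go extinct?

Remove F.
Round 1: C (all prey gone) → extinct.
No further losses. Total secondary extinctions: 1.

1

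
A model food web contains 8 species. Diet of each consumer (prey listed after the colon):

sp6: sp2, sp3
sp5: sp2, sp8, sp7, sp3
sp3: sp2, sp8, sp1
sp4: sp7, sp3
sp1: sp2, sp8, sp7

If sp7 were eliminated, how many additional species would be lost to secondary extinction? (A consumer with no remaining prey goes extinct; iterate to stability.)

Remove sp7.
Every predator of it retains at least one other prey: sp1 still has sp2, sp8; sp4 still has sp3; sp5 still has sp2, sp8, sp3.
No consumer loses all prey, so no secondary extinctions occur.

0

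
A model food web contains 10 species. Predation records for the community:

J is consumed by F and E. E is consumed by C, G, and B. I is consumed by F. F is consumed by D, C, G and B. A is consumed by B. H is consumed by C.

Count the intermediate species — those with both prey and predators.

2

Intermediate species (has both prey and predators): E, F.
Count: 2.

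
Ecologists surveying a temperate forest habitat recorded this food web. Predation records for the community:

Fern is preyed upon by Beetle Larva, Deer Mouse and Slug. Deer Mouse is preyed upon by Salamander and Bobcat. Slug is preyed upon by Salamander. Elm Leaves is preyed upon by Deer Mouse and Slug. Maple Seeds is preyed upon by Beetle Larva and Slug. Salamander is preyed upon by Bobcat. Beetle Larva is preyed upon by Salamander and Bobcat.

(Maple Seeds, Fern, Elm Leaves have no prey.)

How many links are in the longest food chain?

3 links

One longest chain: Fern → Deer Mouse → Salamander → Bobcat.
It has 4 species and 3 links.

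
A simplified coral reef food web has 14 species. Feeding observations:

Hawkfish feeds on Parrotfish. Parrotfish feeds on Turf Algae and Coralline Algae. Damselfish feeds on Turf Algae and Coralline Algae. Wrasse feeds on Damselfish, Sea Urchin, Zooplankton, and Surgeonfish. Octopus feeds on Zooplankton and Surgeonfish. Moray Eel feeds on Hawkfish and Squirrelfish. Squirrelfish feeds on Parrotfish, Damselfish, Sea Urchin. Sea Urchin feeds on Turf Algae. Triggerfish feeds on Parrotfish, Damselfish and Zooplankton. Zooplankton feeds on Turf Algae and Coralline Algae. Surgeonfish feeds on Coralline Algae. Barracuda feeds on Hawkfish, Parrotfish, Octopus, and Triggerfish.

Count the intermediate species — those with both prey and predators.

Intermediate species (has both prey and predators): Parrotfish, Sea Urchin, Surgeonfish, Zooplankton, Damselfish, Octopus, Hawkfish, Triggerfish, Squirrelfish.
Count: 9.

9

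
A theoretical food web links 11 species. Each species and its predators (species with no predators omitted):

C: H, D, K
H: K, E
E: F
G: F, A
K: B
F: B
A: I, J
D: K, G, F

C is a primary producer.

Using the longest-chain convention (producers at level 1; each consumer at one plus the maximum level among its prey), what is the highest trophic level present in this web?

Producers (level 1): C.
C → D → G → F → B gives B level 5.
No species has a prey at level 5, so no species reaches level 6.

5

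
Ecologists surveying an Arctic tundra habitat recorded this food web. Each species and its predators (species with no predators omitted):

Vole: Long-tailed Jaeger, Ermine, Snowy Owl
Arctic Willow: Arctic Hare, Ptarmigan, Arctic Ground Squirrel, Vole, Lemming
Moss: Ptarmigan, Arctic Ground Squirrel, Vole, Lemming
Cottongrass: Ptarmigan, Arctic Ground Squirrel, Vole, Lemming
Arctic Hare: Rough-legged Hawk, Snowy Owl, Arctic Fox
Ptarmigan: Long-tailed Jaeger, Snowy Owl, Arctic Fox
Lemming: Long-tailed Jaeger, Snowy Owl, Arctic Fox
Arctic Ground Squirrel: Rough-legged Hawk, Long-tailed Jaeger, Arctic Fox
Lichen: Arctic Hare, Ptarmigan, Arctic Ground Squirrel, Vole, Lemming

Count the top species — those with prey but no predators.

Top species (has prey, but nothing eats it): Rough-legged Hawk, Long-tailed Jaeger, Ermine, Snowy Owl, Arctic Fox.
Count: 5.

5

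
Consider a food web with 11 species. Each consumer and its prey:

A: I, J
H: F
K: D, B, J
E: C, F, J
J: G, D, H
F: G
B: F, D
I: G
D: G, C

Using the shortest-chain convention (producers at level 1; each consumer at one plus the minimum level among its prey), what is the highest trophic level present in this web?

Producers (level 1): G, C.
Following each consumer down to its lowest-level prey: G → D → K (levels 1 through 3).
All prey of K (D 2, J 2, B 3) are at level 2 or above, so K is at level 1 + 2 = 3.
Every consumer has at least one prey at level 2 or below, so none exceeds level 3.

3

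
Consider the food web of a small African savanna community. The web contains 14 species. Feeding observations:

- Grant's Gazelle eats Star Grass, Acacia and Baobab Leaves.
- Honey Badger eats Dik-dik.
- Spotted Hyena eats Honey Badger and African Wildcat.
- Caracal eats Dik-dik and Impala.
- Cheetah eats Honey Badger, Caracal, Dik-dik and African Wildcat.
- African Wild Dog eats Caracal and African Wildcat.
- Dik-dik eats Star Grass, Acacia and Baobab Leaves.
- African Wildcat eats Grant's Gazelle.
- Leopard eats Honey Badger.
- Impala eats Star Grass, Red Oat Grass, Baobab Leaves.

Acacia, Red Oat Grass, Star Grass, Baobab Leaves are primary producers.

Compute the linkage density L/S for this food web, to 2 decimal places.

L/S = 1.57

There are L = 22 links among S = 14 species.
L/S = 22/14 = 1.5714 ≈ 1.57.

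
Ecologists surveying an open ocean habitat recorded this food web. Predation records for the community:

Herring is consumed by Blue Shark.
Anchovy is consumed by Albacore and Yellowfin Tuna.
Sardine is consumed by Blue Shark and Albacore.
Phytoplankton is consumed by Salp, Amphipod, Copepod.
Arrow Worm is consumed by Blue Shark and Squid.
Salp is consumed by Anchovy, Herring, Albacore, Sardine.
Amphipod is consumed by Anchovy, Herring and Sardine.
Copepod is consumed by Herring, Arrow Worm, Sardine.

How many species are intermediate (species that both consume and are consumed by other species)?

Intermediate species (has both prey and predators): Amphipod, Salp, Copepod, Sardine, Arrow Worm, Anchovy, Herring.
Count: 7.

7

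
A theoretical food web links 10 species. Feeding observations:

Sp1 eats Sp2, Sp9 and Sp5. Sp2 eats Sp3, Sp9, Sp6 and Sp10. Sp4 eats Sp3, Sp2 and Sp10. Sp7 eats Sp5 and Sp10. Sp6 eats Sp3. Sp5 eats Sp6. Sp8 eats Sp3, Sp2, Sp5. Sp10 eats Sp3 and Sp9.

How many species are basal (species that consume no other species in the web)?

Basal species (no prey listed): Sp3, Sp9.
Count: 2.

2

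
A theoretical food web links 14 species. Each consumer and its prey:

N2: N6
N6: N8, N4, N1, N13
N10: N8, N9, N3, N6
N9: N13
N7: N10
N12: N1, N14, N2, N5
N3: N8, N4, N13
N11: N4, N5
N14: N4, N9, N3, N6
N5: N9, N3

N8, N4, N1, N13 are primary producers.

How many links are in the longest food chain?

3 links

One longest chain: N13 → N9 → N5 → N11.
It has 4 species and 3 links.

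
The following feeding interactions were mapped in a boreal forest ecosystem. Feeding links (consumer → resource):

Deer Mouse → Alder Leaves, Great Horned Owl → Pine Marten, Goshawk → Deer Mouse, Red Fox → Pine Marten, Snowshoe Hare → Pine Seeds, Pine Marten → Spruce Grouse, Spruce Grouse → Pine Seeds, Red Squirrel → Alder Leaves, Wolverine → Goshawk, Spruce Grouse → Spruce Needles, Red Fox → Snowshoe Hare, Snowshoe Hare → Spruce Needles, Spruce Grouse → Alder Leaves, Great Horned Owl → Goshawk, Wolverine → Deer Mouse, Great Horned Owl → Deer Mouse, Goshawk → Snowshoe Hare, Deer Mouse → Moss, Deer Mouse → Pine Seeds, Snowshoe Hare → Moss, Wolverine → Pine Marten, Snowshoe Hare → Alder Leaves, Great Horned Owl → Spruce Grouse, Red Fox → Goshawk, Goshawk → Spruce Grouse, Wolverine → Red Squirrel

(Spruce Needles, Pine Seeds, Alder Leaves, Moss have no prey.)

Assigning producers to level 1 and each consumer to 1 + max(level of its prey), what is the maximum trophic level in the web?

Producers (level 1): Spruce Needles, Pine Seeds, Alder Leaves, Moss.
Spruce Needles → Spruce Grouse → Goshawk → Red Fox gives Red Fox level 4.
No species has a prey at level 4, so no species reaches level 5.

4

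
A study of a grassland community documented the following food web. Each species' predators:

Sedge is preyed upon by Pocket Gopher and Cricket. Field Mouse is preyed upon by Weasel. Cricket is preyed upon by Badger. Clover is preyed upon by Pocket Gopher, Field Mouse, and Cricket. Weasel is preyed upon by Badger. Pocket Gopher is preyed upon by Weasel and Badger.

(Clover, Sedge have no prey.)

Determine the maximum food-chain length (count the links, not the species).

3 links

One longest chain: Clover → Field Mouse → Weasel → Badger.
It has 4 species and 3 links.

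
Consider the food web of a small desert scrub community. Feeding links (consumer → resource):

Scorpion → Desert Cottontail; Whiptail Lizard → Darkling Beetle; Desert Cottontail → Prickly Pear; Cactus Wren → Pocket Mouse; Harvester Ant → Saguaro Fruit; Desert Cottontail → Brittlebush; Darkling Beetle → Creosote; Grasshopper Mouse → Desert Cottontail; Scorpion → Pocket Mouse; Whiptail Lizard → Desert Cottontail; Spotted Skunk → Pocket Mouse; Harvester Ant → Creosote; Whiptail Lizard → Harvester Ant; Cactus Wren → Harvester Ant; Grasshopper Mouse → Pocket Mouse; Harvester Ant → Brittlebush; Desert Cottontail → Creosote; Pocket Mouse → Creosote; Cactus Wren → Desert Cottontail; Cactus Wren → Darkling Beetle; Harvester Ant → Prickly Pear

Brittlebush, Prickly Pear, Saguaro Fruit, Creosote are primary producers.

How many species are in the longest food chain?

One longest chain: Brittlebush → Desert Cottontail → Cactus Wren.
It has 3 species and 2 links.

3 species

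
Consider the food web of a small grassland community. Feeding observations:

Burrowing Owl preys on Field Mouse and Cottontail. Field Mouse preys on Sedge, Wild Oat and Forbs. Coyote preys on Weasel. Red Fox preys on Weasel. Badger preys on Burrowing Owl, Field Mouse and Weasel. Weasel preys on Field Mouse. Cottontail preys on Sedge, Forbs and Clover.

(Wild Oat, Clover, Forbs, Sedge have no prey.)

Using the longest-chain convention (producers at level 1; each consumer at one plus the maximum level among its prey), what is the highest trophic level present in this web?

Producers (level 1): Wild Oat, Clover, Forbs, Sedge.
Wild Oat → Field Mouse → Weasel → Red Fox gives Red Fox level 4.
No species has a prey at level 4, so no species reaches level 5.

4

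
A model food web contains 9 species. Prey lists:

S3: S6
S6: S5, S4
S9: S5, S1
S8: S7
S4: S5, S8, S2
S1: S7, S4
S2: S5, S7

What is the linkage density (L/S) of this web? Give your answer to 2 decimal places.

L/S = 1.44

There are L = 13 links among S = 9 species.
L/S = 13/9 = 1.4444 ≈ 1.44.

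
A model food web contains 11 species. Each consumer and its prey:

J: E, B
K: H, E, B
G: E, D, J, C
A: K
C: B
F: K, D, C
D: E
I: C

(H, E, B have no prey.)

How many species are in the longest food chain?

3 species

One longest chain: B → C → I.
It has 3 species and 2 links.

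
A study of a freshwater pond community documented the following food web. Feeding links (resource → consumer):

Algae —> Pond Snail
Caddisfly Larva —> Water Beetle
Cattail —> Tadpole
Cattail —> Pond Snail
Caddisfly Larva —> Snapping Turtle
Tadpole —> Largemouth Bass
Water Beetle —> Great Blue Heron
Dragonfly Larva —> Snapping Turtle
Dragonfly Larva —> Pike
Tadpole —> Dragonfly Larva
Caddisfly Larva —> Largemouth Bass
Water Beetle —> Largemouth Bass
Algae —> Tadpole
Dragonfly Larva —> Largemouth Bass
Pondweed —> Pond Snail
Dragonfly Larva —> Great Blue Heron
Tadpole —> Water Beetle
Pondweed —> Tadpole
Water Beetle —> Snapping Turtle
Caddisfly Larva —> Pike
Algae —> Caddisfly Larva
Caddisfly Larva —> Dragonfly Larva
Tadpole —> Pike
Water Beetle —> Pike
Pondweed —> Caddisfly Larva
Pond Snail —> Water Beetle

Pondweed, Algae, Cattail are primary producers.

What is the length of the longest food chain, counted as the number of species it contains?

One longest chain: Pondweed → Caddisfly Larva → Water Beetle → Great Blue Heron.
It has 4 species and 3 links.

4 species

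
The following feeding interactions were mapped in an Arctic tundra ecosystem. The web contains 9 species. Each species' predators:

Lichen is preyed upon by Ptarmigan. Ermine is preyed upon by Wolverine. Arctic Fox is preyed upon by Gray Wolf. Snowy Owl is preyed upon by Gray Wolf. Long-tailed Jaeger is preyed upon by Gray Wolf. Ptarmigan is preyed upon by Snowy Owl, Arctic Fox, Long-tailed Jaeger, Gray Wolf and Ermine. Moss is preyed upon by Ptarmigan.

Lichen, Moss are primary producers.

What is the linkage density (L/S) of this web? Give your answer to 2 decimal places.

There are L = 11 links among S = 9 species.
L/S = 11/9 = 1.2222 ≈ 1.22.

L/S = 1.22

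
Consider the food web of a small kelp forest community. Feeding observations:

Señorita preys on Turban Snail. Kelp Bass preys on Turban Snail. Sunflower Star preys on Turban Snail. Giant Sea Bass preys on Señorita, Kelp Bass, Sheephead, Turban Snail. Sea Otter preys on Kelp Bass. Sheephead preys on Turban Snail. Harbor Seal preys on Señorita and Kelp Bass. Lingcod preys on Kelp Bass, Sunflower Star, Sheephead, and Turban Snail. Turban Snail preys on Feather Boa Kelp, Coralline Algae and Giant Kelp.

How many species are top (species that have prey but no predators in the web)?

4

Top species (has prey, but nothing eats it): Lingcod, Giant Sea Bass, Sea Otter, Harbor Seal.
Count: 4.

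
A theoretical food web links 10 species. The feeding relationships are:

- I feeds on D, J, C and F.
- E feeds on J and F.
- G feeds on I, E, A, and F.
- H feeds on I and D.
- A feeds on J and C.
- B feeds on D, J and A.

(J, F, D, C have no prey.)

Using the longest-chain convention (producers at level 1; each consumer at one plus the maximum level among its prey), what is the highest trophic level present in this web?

3

Producers (level 1): J, F, D, C.
J → A → B gives B level 3.
No species has a prey at level 3, so no species reaches level 4.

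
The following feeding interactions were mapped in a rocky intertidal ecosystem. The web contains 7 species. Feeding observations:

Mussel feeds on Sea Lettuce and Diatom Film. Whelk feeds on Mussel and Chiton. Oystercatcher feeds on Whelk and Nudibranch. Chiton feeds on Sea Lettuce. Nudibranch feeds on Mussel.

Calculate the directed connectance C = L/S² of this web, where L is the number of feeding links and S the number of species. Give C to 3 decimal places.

C = 0.163

The web has S = 7 species and L = 8 feeding links.
C = L / S² = 8 / 49 = 0.1633 ≈ 0.163.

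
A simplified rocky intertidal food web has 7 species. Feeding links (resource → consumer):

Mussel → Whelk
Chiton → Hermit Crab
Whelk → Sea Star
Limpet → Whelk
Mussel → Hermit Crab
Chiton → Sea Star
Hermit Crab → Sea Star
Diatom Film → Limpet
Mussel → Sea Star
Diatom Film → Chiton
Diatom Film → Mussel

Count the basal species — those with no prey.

1

Basal species (no prey listed): Diatom Film.
Count: 1.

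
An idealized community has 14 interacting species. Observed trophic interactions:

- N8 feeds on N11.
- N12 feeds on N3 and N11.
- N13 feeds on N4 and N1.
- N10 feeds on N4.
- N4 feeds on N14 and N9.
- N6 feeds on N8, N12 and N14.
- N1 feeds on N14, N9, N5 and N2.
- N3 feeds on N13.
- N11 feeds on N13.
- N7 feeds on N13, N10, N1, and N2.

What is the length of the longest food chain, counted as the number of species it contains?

One longest chain: N2 → N1 → N13 → N3 → N12 → N6.
It has 6 species and 5 links.

6 species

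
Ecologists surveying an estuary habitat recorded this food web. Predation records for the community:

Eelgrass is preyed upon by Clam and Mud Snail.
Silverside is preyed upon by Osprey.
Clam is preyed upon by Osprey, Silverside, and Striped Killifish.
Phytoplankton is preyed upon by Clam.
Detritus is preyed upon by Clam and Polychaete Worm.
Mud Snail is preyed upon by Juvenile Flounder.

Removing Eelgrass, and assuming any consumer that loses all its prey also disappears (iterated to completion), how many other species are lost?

Remove Eelgrass.
Round 1: Mud Snail (all prey gone) → extinct.
Round 2: Juvenile Flounder (all prey gone) → extinct.
No further losses. Total secondary extinctions: 2.

2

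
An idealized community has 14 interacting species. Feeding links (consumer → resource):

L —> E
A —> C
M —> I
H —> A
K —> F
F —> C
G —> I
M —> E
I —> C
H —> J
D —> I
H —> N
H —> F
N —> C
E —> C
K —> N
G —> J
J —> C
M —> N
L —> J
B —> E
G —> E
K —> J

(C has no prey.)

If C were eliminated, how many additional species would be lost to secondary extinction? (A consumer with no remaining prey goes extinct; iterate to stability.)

Remove C.
Round 1: A (all prey gone), J (all prey gone), E (all prey gone), I (all prey gone), N (all prey gone), F (all prey gone) → extinct.
Round 2: B (all prey gone), K (all prey gone), G (all prey gone), D (all prey gone), H (all prey gone), M (all prey gone), L (all prey gone) → extinct.
No further losses. Total secondary extinctions: 13.

13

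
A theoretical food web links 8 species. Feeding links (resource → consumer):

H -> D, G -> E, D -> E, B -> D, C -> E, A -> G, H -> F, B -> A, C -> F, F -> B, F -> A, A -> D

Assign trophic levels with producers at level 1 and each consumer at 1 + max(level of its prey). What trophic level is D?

C is a producer → level 1.
F eats C (level 1); other prey at levels: H 1 → level 2.
B eats F → level 3.
A eats B (level 3); other prey at levels: F 2 → level 4.
D eats A (level 4); other prey at levels: H 1, B 3 → level 5.

Trophic level 5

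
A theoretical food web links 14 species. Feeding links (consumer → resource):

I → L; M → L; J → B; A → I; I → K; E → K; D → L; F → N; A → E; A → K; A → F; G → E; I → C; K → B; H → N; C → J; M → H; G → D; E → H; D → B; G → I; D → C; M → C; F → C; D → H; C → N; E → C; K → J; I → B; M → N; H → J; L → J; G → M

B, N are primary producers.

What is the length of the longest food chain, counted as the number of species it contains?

5 species

One longest chain: B → J → C → E → G.
It has 5 species and 4 links.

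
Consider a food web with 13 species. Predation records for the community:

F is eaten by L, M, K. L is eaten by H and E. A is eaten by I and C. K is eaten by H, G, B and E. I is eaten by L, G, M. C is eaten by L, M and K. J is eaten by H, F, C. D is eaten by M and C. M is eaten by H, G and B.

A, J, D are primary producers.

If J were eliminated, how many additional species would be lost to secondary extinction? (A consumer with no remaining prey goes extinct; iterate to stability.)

Remove J.
Round 1: F (all prey gone) → extinct.
No further losses. Total secondary extinctions: 1.

1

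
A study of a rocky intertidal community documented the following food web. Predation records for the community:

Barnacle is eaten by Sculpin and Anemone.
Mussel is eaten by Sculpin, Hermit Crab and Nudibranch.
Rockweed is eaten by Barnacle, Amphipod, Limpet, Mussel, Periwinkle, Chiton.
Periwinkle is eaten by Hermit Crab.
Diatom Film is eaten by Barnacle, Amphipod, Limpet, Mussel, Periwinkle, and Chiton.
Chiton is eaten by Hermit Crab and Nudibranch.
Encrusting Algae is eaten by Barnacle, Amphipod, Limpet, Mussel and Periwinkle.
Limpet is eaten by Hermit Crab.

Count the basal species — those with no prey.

3

Basal species (no prey listed): Diatom Film, Rockweed, Encrusting Algae.
Count: 3.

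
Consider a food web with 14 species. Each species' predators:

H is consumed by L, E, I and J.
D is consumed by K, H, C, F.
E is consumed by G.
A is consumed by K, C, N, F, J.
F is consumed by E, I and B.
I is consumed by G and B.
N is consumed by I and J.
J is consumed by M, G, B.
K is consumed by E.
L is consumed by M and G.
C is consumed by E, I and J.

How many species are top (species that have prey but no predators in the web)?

Top species (has prey, but nothing eats it): B, M, G.
Count: 3.

3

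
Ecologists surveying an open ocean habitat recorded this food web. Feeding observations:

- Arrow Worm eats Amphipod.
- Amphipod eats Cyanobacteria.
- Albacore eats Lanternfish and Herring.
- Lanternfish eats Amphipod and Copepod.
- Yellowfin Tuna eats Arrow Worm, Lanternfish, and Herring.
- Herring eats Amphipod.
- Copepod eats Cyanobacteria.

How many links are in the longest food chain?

One longest chain: Cyanobacteria → Amphipod → Herring → Albacore.
It has 4 species and 3 links.

3 links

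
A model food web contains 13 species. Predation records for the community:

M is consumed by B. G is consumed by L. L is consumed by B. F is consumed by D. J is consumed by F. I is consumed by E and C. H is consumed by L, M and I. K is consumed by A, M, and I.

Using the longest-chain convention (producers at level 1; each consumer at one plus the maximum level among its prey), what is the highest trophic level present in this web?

Producers (level 1): G, H, K, J.
H → I → E gives E level 3.
No species has a prey at level 3, so no species reaches level 4.

3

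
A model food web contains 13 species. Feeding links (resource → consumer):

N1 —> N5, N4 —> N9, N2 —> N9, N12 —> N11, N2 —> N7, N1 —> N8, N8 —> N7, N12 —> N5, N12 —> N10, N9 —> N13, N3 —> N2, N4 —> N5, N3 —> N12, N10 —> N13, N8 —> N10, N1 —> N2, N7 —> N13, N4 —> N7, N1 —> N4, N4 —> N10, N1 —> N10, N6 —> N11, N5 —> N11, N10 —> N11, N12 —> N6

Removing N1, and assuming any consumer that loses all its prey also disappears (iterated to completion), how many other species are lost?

Remove N1.
Round 1: N4 (all prey gone), N8 (all prey gone) → extinct.
No further losses. Total secondary extinctions: 2.

2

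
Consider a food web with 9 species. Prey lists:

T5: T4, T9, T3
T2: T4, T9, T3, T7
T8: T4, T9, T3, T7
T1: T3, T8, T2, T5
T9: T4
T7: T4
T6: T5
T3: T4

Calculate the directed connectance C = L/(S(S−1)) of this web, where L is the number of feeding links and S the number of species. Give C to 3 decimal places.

C = 0.264

The web has S = 9 species and L = 19 feeding links.
C = L / (S(S−1)) = 19 / 72 = 0.2639 ≈ 0.264.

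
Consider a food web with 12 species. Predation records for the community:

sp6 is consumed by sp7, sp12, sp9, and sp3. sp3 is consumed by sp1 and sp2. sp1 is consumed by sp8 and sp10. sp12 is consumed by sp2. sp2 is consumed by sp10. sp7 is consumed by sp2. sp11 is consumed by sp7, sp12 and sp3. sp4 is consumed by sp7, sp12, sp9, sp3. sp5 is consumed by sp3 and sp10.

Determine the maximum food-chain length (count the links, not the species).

3 links

One longest chain: sp11 → sp3 → sp1 → sp8.
It has 4 species and 3 links.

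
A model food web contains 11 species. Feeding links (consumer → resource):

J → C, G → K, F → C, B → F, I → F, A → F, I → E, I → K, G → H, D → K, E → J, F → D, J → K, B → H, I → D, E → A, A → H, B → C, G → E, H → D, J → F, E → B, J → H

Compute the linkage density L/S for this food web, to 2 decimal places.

There are L = 23 links among S = 11 species.
L/S = 23/11 = 2.0909 ≈ 2.09.

L/S = 2.09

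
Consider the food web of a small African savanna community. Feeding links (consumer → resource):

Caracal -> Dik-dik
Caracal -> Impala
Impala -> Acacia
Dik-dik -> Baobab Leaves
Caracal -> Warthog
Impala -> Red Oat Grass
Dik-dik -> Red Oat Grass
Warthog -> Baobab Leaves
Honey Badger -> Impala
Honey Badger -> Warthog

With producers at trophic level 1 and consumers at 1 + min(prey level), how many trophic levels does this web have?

Producers (level 1): Red Oat Grass, Baobab Leaves, Acacia.
Following each consumer down to its lowest-level prey: Baobab Leaves → Warthog → Caracal (levels 1 through 3).
All prey of Caracal (Warthog 2, Impala 2, Dik-dik 2) are at level 2 or above, so Caracal is at level 1 + 2 = 3.
Every consumer has at least one prey at level 2 or below, so none exceeds level 3.

3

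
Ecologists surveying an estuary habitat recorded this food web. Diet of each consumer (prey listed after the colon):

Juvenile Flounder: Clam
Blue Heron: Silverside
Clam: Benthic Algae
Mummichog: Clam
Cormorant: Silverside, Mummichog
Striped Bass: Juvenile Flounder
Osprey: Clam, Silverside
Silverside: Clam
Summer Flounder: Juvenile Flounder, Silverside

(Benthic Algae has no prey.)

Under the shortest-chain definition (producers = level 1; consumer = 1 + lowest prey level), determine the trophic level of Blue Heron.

Benthic Algae is a producer → level 1.
Clam eats Benthic Algae → level 2.
Silverside eats Clam → level 3.
Blue Heron eats Silverside → level 4.
No prey of Blue Heron is below level 3, so 4 is the minimum.

Trophic level 4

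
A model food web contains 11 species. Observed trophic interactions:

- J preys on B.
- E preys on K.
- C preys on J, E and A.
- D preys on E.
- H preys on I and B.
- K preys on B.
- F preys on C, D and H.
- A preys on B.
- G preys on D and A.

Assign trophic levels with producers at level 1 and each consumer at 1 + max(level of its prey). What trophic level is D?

Trophic level 4

B is a producer → level 1.
K eats B → level 2.
E eats K → level 3.
D eats E → level 4.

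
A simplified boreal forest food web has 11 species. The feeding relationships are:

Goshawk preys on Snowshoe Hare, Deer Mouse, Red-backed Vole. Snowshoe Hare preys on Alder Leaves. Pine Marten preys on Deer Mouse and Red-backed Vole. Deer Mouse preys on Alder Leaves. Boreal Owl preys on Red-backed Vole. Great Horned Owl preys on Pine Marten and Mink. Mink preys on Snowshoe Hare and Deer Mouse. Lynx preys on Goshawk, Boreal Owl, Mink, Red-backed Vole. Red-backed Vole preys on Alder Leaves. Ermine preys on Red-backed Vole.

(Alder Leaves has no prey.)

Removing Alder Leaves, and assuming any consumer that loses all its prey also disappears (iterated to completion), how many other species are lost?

10

Remove Alder Leaves.
Round 1: Snowshoe Hare (all prey gone), Red-backed Vole (all prey gone), Deer Mouse (all prey gone) → extinct.
Round 2: Mink (all prey gone), Boreal Owl (all prey gone), Ermine (all prey gone), Pine Marten (all prey gone), Goshawk (all prey gone) → extinct.
Round 3: Lynx (all prey gone), Great Horned Owl (all prey gone) → extinct.
No further losses. Total secondary extinctions: 10.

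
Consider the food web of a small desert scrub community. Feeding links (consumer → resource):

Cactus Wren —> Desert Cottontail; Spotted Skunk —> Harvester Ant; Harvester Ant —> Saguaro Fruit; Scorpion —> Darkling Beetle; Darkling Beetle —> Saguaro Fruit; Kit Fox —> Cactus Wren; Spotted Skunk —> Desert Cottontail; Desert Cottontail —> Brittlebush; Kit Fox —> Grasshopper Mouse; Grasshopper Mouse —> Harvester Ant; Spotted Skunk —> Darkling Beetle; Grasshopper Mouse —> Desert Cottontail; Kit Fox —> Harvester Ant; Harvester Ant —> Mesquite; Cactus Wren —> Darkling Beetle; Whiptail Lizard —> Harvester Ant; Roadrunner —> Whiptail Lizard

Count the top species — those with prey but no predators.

Top species (has prey, but nothing eats it): Spotted Skunk, Scorpion, Roadrunner, Kit Fox.
Count: 4.

4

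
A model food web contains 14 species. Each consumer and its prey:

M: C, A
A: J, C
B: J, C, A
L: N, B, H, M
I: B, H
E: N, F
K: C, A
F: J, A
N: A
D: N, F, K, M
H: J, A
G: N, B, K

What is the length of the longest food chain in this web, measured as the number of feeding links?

One longest chain: J → A → N → E.
It has 4 species and 3 links.

3 links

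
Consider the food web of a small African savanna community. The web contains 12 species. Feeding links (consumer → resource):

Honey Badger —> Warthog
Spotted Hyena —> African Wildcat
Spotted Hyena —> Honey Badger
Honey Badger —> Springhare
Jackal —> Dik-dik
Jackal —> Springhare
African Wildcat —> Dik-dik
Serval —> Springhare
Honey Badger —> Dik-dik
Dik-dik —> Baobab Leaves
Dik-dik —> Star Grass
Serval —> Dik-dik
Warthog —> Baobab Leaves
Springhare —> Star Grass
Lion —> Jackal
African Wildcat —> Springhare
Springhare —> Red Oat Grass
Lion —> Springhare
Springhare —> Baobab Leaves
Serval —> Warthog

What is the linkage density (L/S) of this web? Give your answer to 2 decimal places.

There are L = 20 links among S = 12 species.
L/S = 20/12 = 1.6667 ≈ 1.67.

L/S = 1.67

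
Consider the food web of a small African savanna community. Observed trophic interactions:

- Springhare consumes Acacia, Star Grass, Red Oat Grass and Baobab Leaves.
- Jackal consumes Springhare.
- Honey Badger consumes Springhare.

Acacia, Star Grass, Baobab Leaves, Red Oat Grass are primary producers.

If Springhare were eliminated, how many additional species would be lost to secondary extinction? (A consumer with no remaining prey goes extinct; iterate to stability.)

Remove Springhare.
Round 1: Jackal (all prey gone), Honey Badger (all prey gone) → extinct.
No further losses. Total secondary extinctions: 2.

2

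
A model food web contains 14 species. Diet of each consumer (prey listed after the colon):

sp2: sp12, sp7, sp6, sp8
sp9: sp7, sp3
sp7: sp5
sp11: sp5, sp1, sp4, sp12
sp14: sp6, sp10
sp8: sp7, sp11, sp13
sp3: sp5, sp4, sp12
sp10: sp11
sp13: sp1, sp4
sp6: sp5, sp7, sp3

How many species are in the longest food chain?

One longest chain: sp5 → sp7 → sp6 → sp14.
It has 4 species and 3 links.

4 species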